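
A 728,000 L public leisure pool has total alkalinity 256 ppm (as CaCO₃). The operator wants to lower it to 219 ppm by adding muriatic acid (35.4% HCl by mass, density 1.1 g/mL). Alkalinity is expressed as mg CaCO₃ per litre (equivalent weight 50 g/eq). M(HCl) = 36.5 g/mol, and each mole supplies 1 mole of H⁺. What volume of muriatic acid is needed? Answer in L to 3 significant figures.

50.5 L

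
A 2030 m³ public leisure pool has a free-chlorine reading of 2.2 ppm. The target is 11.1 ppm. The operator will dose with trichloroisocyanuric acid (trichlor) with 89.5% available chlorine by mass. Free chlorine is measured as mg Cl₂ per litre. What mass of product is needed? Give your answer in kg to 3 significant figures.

20.2 kg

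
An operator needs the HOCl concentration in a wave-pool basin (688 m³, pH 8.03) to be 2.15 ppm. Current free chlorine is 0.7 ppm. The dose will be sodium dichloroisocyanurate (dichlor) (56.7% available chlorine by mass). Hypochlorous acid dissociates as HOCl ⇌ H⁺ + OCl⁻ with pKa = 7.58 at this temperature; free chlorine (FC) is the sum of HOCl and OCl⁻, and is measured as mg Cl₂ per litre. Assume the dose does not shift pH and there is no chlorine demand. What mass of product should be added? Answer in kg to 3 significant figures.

9.11 kg

Volume: 688 m³ = 688,000 L.
[OCl⁻]/[HOCl] = 10^(pH − pKa) = 10^(8.03 − 7.58) = 2.818; fraction as HOCl = 1/(1 + 2.818) = 0.2619.
Free chlorine required for 2.15 ppm HOCl: 2.15 / 0.2619 = 8.21 ppm.
FC to add: 8.21 − 0.7 = 7.51 mg/L as Cl₂.
Cl₂ equivalent: 7.51 mg/L × 688,000 L = 5167 g.
Product at 56.7% available Cl: 5167 / 0.567 = 9112 g.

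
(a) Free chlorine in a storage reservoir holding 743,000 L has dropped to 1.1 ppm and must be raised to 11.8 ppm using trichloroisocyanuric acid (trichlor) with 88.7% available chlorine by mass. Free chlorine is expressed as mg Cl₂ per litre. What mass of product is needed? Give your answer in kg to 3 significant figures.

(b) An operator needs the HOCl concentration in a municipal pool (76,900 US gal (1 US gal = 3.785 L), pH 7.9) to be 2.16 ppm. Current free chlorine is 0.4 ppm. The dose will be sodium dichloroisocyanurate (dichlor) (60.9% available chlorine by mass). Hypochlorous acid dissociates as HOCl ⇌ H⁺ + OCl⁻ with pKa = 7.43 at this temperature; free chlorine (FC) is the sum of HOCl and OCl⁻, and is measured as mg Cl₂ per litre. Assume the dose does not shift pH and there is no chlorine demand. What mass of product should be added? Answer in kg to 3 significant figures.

(a) 8.96 kg; (b) 3.89 kg

(a) Chlorine deficit: 11.8 − 1.1 = 10.7 ppm = 10.7 mg/L as Cl₂.
(a) Cl₂ equivalent needed: 10.7 mg/L × 743,000 L = 7,950,000 mg = 7950 g.
(a) Product at 88.7% available chlorine: 7950 / 0.887 = 8963 g.

(b) Volume: 76,900 US gal × 3.785 L/gal = 291,066 L.
(b) [OCl⁻]/[HOCl] = 10^(pH − pKa) = 10^(7.9 − 7.43) = 2.951; fraction as HOCl = 1/(1 + 2.951) = 0.2531.
(b) Free chlorine required for 2.16 ppm HOCl: 2.16 / 0.2531 = 8.535 ppm.
(b) FC to add: 8.535 − 0.4 = 8.135 mg/L as Cl₂.
(b) Cl₂ equivalent: 8.135 mg/L × 291,066 L = 2368 g.
(b) Product at 60.9% available Cl: 2368 / 0.609 = 3888 g.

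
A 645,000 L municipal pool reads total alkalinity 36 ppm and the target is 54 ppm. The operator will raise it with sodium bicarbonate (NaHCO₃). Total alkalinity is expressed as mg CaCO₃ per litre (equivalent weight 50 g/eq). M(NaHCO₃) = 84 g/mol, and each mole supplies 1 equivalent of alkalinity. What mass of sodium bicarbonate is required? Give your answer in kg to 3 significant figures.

19.5 kg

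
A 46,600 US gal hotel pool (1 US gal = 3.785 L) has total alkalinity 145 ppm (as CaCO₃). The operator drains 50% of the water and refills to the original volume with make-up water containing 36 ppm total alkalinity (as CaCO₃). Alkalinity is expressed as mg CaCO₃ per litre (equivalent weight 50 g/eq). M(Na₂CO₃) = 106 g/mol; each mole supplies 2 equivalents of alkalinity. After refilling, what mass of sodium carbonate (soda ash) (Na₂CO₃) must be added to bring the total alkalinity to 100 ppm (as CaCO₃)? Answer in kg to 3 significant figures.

Volume: 46,600 US gal × 3.785 L/gal = 176,381 L.
After draining 50% and refilling: 145 × 0.50 + 36 × 0.50 = 90.5 ppm.
Deficit to target: 100 − 90.5 = 9.5 mg/L.
As CaCO₃: 9.5 mg/L × 176,381 L = 1676 g; ÷ 50 g/eq ÷ 2 = 16.76 mol Na₂CO₃.
Mass: 16.76 × 106 = 1776 g.

1.78 kg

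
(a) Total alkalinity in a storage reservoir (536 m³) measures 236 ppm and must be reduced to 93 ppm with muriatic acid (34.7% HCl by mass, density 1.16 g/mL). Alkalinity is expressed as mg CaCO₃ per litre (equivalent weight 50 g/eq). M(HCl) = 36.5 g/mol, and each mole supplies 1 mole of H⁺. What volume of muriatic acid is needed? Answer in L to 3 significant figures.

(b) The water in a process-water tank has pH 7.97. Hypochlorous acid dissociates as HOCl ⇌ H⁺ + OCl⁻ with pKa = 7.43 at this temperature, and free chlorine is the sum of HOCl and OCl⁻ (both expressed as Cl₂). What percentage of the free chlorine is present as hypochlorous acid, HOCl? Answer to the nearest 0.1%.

(a) 139 L; (b) 22.4%

(a) Volume: 536 m³ = 536,000 L.
(a) Alkalinity to neutralize: (236 − 93) = 143 mg/L as CaCO₃ × 536,000 L = 76,650 g as CaCO₃.
(a) Equivalents of H⁺ required: 76,650 ÷ 50 g/eq = 1533 eq = 1533 mol HCl.
(a) Mass of HCl: 1533 × 36.5 = 55,950 g.
(a) Mass of 34.7% solution: 55,950 / 0.347 = 161,200 g.
(a) Volume: 161,200 g ÷ 1.16 g/mL = 139,000 mL.

(b) [OCl⁻]/[HOCl] = 10^(pH − pKa) = 10^(7.97 − 7.43) = 10^0.54 = 3.467.
(b) Fraction as HOCl = 1 / (1 + 3.467) = 0.2238.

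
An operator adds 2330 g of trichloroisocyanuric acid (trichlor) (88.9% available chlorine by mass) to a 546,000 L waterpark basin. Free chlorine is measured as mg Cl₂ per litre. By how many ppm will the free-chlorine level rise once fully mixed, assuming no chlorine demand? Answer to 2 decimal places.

Available chlorine delivered: 2330 g × 0.889 = 2071 g as Cl₂.
Concentration rise: 2071 g / 546,000 L = 3.794 mg/L = 3.79 ppm.

3.79 ppm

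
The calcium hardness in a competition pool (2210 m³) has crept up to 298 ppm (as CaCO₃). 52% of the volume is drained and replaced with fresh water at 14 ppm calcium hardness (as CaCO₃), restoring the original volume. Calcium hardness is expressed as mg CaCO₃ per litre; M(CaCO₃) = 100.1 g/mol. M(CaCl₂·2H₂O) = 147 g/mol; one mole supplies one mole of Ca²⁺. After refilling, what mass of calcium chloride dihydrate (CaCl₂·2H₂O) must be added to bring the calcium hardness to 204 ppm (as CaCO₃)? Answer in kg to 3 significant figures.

Volume: 2210 m³ = 2,210,000 L.
After draining 52% and refilling: 298 × 0.48 + 14 × 0.52 = 150.32 ppm.
Deficit to target: 204 − 150.32 = 53.68 mg/L.
As CaCO₃: 53.68 mg/L × 2,210,000 L = 118,600 g; ÷ 100.1 = 1185 mol Ca²⁺.
Mass: 1185 × 147 = 174,200 g.

174 kg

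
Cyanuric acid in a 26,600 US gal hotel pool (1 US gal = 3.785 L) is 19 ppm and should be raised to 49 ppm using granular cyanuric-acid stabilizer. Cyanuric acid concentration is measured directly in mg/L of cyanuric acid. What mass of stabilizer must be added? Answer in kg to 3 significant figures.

Volume: 26,600 US gal × 3.785 L/gal = 100,681 L.
CYA to add: (49 − 19) = 30 mg/L × 100,681 L = 3020 g cyanuric acid.

3.02 kg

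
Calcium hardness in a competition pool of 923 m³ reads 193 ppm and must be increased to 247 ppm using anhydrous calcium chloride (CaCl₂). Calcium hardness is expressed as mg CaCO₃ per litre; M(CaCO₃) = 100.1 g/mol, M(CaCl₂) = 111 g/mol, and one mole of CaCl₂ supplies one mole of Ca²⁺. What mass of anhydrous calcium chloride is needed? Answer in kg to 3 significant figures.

Volume: 923 m³ = 923,000 L.
Hardness to add: (247 − 193) = 54 mg/L as CaCO₃ × 923,000 L = 49,840 g as CaCO₃.
Moles of Ca²⁺ (1 mol Ca²⁺ ≡ 1 mol CaCO₃): 49,840 / 100.1 g/mol = 497.9 mol.
Mass of CaCl₂: 497.9 × 111 = 55,270 g.

55.3 kg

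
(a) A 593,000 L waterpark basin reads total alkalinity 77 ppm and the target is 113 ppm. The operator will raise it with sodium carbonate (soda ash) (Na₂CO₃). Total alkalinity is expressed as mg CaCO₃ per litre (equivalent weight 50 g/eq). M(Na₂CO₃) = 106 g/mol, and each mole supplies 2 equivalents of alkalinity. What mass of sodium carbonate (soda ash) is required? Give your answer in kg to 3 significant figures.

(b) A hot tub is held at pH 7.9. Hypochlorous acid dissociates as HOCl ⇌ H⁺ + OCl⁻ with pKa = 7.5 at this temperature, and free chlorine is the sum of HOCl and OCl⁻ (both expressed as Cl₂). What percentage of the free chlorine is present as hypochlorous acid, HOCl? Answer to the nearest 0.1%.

(a) Alkalinity to add: (113 − 77) = 36 mg/L as CaCO₃ × 593,000 L = 21,350 g as CaCO₃.
(a) Equivalents: 21,350 g ÷ 50 g/eq = 427 eq.
(a) Each mole of Na₂CO₃ supplies 2 eq, so 427 / 2 = 213.5 mol.
(a) Mass: 213.5 mol × 106 g/mol = 22,630 g.

(b) [OCl⁻]/[HOCl] = 10^(pH − pKa) = 10^(7.9 − 7.5) = 10^0.40 = 2.512.
(b) Fraction as HOCl = 1 / (1 + 2.512) = 0.2847.

(a) 22.6 kg; (b) 28.5%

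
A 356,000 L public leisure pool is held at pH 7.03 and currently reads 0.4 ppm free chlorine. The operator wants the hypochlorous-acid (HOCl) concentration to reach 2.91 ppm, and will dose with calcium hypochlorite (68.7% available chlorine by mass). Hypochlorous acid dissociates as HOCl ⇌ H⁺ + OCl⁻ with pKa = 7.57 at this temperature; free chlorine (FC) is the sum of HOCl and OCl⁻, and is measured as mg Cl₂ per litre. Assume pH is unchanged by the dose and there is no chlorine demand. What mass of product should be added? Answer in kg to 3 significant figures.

1.74 kg

[OCl⁻]/[HOCl] = 10^(pH − pKa) = 10^(7.03 − 7.57) = 0.2884; fraction as HOCl = 1/(1 + 0.2884) = 0.7762.
Free chlorine required for 2.91 ppm HOCl: 2.91 / 0.7762 = 3.749 ppm.
FC to add: 3.749 − 0.4 = 3.349 mg/L as Cl₂.
Cl₂ equivalent: 3.349 mg/L × 356,000 L = 1192 g.
Product at 68.7% available Cl: 1192 / 0.687 = 1736 g.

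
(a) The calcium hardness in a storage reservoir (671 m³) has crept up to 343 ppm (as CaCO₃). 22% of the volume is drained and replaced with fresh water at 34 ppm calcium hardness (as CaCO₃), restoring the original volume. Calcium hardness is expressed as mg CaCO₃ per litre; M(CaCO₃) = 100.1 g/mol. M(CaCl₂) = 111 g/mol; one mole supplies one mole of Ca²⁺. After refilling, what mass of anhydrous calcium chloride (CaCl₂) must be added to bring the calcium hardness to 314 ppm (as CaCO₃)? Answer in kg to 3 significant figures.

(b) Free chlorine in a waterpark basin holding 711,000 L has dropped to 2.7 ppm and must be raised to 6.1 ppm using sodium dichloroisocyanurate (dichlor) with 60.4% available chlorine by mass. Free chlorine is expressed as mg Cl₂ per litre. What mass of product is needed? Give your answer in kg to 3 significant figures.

(a) 29.0 kg; (b) 4.00 kg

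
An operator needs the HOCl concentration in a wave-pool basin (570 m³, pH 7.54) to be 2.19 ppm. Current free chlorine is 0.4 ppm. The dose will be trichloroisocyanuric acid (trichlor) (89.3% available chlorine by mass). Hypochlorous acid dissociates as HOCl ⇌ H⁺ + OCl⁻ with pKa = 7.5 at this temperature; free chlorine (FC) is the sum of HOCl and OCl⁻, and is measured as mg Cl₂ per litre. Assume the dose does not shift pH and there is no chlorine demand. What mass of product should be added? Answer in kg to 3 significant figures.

Volume: 570 m³ = 570,000 L.
[OCl⁻]/[HOCl] = 10^(pH − pKa) = 10^(7.54 − 7.5) = 1.096; fraction as HOCl = 1/(1 + 1.096) = 0.477.
Free chlorine required for 2.19 ppm HOCl: 2.19 / 0.477 = 4.591 ppm.
FC to add: 4.591 − 0.4 = 4.191 mg/L as Cl₂.
Cl₂ equivalent: 4.191 mg/L × 570,000 L = 2389 g.
Product at 89.3% available Cl: 2389 / 0.893 = 2675 g.

2.68 kg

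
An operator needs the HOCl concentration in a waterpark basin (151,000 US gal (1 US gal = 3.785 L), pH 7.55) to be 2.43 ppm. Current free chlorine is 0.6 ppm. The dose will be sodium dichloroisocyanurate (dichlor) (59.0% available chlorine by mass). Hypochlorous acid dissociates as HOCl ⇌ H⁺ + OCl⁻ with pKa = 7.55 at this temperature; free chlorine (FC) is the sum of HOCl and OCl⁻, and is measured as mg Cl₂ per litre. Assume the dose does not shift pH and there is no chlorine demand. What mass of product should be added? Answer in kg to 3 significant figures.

4.13 kg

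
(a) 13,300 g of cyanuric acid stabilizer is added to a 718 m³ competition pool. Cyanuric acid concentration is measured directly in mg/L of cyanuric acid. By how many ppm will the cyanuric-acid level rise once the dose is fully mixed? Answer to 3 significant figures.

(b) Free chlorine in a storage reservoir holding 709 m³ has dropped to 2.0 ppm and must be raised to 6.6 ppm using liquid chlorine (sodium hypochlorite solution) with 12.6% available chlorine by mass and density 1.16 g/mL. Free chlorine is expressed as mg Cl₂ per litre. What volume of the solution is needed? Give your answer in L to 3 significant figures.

(a) 18.5 ppm; (b) 22.3 L

(a) Volume: 718 m³ = 718,000 L.
(a) Rise: 13,300 g / 718,000 L × 1000 = 18.52 mg/L.

(b) Volume: 709 m³ = 709,000 L.
(b) Chlorine deficit: 6.6 − 2.0 = 4.6 ppm = 4.6 mg/L as Cl₂.
(b) Cl₂ equivalent needed: 4.6 mg/L × 709,000 L = 3,261,000 mg = 3261 g.
(b) Product at 12.6% available chlorine: 3261 / 0.126 = 25,880 g.
(b) Volume at density 1.16 g/mL: 25,880 g ÷ 1.16 g/mL = 22,310 mL.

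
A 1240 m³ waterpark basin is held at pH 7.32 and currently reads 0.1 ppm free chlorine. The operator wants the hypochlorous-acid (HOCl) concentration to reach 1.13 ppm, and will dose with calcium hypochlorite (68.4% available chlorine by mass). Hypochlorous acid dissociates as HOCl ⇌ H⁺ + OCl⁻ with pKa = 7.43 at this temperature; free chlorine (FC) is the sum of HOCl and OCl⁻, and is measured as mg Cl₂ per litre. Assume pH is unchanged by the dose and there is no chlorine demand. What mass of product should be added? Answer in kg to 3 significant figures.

3.46 kg

Volume: 1240 m³ = 1,240,000 L.
[OCl⁻]/[HOCl] = 10^(pH − pKa) = 10^(7.32 − 7.43) = 0.7762; fraction as HOCl = 1/(1 + 0.7762) = 0.563.
Free chlorine required for 1.13 ppm HOCl: 1.13 / 0.563 = 2.007 ppm.
FC to add: 2.007 − 0.1 = 1.907 mg/L as Cl₂.
Cl₂ equivalent: 1.907 mg/L × 1,240,000 L = 2365 g.
Product at 68.4% available Cl: 2365 / 0.684 = 3457 g.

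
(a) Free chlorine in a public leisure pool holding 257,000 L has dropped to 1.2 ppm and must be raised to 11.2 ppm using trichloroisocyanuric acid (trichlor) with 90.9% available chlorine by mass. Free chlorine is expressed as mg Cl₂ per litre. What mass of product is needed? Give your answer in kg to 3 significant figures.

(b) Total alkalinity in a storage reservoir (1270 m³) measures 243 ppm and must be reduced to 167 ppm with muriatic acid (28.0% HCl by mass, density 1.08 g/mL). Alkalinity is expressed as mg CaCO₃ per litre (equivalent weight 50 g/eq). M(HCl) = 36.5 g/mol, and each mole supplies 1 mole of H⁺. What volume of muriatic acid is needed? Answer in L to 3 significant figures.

(a) 2.83 kg; (b) 233 L

(a) Chlorine deficit: 11.2 − 1.2 = 10 ppm = 10 mg/L as Cl₂.
(a) Cl₂ equivalent needed: 10 mg/L × 257,000 L = 2,570,000 mg = 2570 g.
(a) Product at 90.9% available chlorine: 2570 / 0.909 = 2827 g.

(b) Volume: 1270 m³ = 1,270,000 L.
(b) Alkalinity to neutralize: (243 − 167) = 76 mg/L as CaCO₃ × 1,270,000 L = 96,520 g as CaCO₃.
(b) Equivalents of H⁺ required: 96,520 ÷ 50 g/eq = 1930 eq = 1930 mol HCl.
(b) Mass of HCl: 1930 × 36.5 = 70,460 g.
(b) Mass of 28.0% solution: 70,460 / 0.28 = 251,600 g.
(b) Volume: 251,600 g ÷ 1.08 g/mL = 233,000 mL.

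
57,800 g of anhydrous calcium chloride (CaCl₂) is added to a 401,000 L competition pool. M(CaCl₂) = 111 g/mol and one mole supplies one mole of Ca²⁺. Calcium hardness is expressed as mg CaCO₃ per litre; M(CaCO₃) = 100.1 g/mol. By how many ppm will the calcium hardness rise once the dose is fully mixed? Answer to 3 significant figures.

Moles of Ca²⁺: 57,800 g ÷ 111 g/mol = 520.7 mol.
As CaCO₃: 520.7 mol × 100.1 g/mol = 52,120 g.
Rise: 52,120 g / 401,000 L × 1000 = 130 mg/L.

130 ppm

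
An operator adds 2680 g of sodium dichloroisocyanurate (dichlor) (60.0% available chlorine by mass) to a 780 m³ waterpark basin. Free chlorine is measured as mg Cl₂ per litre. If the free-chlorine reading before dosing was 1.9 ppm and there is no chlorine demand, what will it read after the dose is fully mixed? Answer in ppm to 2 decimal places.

3.96 ppm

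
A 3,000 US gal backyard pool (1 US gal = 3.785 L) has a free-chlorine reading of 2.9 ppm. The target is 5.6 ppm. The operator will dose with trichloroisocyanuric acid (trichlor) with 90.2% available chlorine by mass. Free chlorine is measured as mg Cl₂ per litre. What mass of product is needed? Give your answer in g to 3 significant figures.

Volume: 3,000 US gal × 3.785 L/gal = 11,355 L.
Chlorine deficit: 5.6 − 2.9 = 2.7 ppm = 2.7 mg/L as Cl₂.
Cl₂ equivalent needed: 2.7 mg/L × 11,355 L = 30,660 mg = 30.66 g.
Product at 90.2% available chlorine: 30.66 / 0.902 = 33.99 g.

34.0 g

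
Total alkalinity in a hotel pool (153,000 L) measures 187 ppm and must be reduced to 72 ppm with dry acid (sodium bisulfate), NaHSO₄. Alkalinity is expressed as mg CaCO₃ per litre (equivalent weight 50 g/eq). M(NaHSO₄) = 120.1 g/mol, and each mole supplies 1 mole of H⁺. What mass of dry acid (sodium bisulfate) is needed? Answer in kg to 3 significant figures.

42.3 kg

Alkalinity to neutralize: (187 − 72) = 115 mg/L as CaCO₃ × 153,000 L = 17,600 g as CaCO₃.
Equivalents of H⁺ required: 17,600 ÷ 50 g/eq = 351.9 eq = 351.9 mol NaHSO₄.
Mass of NaHSO₄: 351.9 × 120.1 = 42,260 g.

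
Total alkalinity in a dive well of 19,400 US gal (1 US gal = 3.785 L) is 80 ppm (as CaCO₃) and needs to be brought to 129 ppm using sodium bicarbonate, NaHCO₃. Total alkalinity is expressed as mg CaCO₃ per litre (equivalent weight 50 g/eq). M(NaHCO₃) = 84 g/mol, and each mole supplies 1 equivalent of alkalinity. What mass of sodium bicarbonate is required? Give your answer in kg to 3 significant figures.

Volume: 19,400 US gal × 3.785 L/gal = 73,429 L.
Alkalinity to add: (129 − 80) = 49 mg/L as CaCO₃ × 73,429 L = 3598 g as CaCO₃.
Equivalents: 3598 g ÷ 50 g/eq = 71.96 eq.
NaHCO₃ supplies 1 eq per mole → 71.96 mol.
Mass: 71.96 mol × 84 g/mol = 6045 g.

6.04 kg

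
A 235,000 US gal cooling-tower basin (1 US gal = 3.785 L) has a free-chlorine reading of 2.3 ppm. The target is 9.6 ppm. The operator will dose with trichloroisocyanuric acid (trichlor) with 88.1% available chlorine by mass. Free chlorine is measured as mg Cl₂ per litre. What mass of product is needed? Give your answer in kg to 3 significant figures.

7.37 kg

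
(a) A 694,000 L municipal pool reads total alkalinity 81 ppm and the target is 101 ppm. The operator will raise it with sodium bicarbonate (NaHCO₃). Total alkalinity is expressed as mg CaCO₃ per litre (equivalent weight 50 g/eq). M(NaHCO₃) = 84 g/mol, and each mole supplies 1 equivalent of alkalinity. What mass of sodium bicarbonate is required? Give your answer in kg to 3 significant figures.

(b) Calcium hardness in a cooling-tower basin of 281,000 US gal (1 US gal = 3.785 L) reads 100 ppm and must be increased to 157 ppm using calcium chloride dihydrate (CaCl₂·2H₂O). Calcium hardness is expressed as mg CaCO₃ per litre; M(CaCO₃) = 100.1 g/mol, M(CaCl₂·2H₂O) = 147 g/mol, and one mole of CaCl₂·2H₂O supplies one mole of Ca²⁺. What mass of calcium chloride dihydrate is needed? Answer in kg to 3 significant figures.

(a) 23.3 kg; (b) 89.0 kg

(a) Alkalinity to add: (101 − 81) = 20 mg/L as CaCO₃ × 694,000 L = 13,880 g as CaCO₃.
(a) Equivalents: 13,880 g ÷ 50 g/eq = 277.6 eq.
(a) NaHCO₃ supplies 1 eq per mole → 277.6 mol.
(a) Mass: 277.6 mol × 84 g/mol = 23,320 g.

(b) Volume: 281,000 US gal × 3.785 L/gal = 1,063,585 L.
(b) Hardness to add: (157 − 100) = 57 mg/L as CaCO₃ × 1,063,585 L = 60,620 g as CaCO₃.
(b) Moles of Ca²⁺ (1 mol Ca²⁺ ≡ 1 mol CaCO₃): 60,620 / 100.1 g/mol = 605.6 mol.
(b) Mass of CaCl₂·2H₂O: 605.6 × 147 = 89,030 g.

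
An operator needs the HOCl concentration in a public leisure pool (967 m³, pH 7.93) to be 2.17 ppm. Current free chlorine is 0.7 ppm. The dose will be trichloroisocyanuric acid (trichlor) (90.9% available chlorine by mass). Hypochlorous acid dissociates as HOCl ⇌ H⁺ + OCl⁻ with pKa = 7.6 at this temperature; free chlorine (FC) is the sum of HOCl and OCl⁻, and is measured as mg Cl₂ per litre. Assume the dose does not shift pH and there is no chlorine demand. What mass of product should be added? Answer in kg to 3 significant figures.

6.50 kg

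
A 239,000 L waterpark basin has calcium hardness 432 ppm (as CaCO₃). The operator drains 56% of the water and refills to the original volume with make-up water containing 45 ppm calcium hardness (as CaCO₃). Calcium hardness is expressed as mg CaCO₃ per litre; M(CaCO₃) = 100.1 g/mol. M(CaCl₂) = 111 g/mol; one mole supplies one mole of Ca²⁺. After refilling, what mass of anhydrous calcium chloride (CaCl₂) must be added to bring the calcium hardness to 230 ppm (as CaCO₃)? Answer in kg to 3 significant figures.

After draining 56% and refilling: 432 × 0.44 + 45 × 0.56 = 215.28 ppm.
Deficit to target: 230 − 215.28 = 14.72 mg/L.
As CaCO₃: 14.72 mg/L × 239,000 L = 3518 g; ÷ 100.1 = 35.15 mol Ca²⁺.
Mass: 35.15 × 111 = 3901 g.

3.90 kg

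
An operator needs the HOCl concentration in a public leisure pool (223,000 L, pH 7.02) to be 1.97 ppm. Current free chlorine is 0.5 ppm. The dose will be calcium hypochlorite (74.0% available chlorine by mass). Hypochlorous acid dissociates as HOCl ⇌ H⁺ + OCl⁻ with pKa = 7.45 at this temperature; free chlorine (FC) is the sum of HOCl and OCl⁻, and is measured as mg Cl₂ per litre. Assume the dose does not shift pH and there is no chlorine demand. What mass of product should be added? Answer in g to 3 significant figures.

664 g

[OCl⁻]/[HOCl] = 10^(pH − pKa) = 10^(7.02 − 7.45) = 0.3715; fraction as HOCl = 1/(1 + 0.3715) = 0.7291.
Free chlorine required for 1.97 ppm HOCl: 1.97 / 0.7291 = 2.702 ppm.
FC to add: 2.702 − 0.5 = 2.202 mg/L as Cl₂.
Cl₂ equivalent: 2.202 mg/L × 223,000 L = 491 g.
Product at 74.0% available Cl: 491 / 0.74 = 663.6 g.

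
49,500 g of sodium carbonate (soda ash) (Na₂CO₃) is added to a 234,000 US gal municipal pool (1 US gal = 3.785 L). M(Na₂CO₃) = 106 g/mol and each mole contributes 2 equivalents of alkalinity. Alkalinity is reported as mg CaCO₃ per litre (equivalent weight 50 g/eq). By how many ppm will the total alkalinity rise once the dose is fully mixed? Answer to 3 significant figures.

52.7 ppm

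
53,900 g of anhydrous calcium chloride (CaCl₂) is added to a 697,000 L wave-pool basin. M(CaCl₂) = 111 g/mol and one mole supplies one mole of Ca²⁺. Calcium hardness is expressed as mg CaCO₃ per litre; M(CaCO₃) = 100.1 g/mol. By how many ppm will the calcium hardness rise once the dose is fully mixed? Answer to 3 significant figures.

69.7 ppm

Moles of Ca²⁺: 53,900 g ÷ 111 g/mol = 485.6 mol.
As CaCO₃: 485.6 mol × 100.1 g/mol = 48,610 g.
Rise: 48,610 g / 697,000 L × 1000 = 69.74 mg/L.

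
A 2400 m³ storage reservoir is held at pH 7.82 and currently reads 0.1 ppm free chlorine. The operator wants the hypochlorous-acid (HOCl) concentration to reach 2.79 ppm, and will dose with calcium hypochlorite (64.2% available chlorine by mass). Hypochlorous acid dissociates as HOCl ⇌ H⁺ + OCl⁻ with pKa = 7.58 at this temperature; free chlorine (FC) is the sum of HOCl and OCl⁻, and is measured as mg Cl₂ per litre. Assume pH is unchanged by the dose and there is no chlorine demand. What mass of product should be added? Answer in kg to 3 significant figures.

28.2 kg

Volume: 2400 m³ = 2,400,000 L.
[OCl⁻]/[HOCl] = 10^(pH − pKa) = 10^(7.82 − 7.58) = 1.738; fraction as HOCl = 1/(1 + 1.738) = 0.3653.
Free chlorine required for 2.79 ppm HOCl: 2.79 / 0.3653 = 7.638 ppm.
FC to add: 7.638 − 0.1 = 7.538 mg/L as Cl₂.
Cl₂ equivalent: 7.538 mg/L × 2,400,000 L = 18,090 g.
Product at 64.2% available Cl: 18,090 / 0.642 = 28,180 g.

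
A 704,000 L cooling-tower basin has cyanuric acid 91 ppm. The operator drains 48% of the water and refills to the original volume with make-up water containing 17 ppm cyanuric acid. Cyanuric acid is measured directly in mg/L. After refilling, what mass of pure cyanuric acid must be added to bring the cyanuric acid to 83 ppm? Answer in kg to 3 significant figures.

After draining 48% and refilling: 91 × 0.52 + 17 × 0.48 = 55.48 ppm.
Deficit to target: 83 − 55.48 = 27.52 mg/L.
Mass: 27.52 mg/L × 704,000 L = 19,370 g cyanuric acid.

19.4 kg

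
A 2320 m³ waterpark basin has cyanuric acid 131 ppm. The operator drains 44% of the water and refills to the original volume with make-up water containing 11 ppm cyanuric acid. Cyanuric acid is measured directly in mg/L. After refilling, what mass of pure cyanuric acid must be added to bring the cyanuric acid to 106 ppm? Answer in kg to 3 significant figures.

Volume: 2320 m³ = 2,320,000 L.
After draining 44% and refilling: 131 × 0.56 + 11 × 0.44 = 78.2 ppm.
Deficit to target: 106 − 78.2 = 27.8 mg/L.
Mass: 27.8 mg/L × 2,320,000 L = 64,500 g cyanuric acid.

64.5 kg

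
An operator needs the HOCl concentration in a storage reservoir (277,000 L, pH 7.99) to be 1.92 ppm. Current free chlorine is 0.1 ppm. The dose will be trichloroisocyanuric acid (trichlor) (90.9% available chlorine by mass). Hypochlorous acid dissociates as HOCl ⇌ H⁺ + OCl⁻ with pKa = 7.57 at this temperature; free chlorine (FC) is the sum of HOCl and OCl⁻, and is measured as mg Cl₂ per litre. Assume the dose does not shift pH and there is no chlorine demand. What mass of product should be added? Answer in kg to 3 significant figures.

[OCl⁻]/[HOCl] = 10^(pH − pKa) = 10^(7.99 − 7.57) = 2.63; fraction as HOCl = 1/(1 + 2.63) = 0.2755.
Free chlorine required for 1.92 ppm HOCl: 1.92 / 0.2755 = 6.97 ppm.
FC to add: 6.97 − 0.1 = 6.87 mg/L as Cl₂.
Cl₂ equivalent: 6.87 mg/L × 277,000 L = 1903 g.
Product at 90.9% available Cl: 1903 / 0.909 = 2094 g.

2.09 kg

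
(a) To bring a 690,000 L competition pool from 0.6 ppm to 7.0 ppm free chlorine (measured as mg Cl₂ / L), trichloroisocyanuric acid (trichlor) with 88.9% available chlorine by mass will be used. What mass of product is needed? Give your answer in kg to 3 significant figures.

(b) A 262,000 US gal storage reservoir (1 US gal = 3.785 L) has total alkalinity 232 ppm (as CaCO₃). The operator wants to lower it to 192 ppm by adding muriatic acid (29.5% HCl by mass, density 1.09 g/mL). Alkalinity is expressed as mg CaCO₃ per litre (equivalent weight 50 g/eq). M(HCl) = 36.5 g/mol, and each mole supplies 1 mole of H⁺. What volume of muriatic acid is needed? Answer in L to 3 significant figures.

(a) 4.97 kg; (b) 90.1 L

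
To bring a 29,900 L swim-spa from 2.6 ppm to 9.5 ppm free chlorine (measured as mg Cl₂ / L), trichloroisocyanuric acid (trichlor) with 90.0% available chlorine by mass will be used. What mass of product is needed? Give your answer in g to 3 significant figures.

229 g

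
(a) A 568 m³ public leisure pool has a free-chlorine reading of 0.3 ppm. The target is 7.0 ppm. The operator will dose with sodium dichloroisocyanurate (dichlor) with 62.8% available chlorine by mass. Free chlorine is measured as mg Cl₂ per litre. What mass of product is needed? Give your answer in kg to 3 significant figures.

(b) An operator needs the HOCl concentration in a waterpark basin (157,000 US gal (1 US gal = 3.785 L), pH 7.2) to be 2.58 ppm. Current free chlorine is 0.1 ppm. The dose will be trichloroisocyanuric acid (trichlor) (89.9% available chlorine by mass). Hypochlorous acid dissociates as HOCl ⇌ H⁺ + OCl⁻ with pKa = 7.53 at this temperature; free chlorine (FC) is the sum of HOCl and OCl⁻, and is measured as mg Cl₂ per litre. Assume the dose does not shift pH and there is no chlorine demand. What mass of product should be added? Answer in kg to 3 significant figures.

(a) Volume: 568 m³ = 568,000 L.
(a) Chlorine deficit: 7.0 − 0.3 = 6.7 ppm = 6.7 mg/L as Cl₂.
(a) Cl₂ equivalent needed: 6.7 mg/L × 568,000 L = 3,806,000 mg = 3806 g.
(a) Product at 62.8% available chlorine: 3806 / 0.628 = 6060 g.

(b) Volume: 157,000 US gal × 3.785 L/gal = 594,245 L.
(b) [OCl⁻]/[HOCl] = 10^(pH − pKa) = 10^(7.2 − 7.53) = 0.4677; fraction as HOCl = 1/(1 + 0.4677) = 0.6813.
(b) Free chlorine required for 2.58 ppm HOCl: 2.58 / 0.6813 = 3.787 ppm.
(b) FC to add: 3.787 − 0.1 = 3.687 mg/L as Cl₂.
(b) Cl₂ equivalent: 3.687 mg/L × 594,245 L = 2191 g.
(b) Product at 89.9% available Cl: 2191 / 0.899 = 2437 g.

(a) 6.06 kg; (b) 2.44 kg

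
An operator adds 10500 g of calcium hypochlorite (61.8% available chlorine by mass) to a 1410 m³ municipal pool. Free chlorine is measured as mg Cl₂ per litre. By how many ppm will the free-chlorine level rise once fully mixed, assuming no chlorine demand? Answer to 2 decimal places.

4.60 ppm

Volume: 1410 m³ = 1,410,000 L.
Available chlorine delivered: 10,500 g × 0.618 = 6489 g as Cl₂.
Concentration rise: 6489 g / 1,410,000 L = 4.602 mg/L = 4.60 ppm.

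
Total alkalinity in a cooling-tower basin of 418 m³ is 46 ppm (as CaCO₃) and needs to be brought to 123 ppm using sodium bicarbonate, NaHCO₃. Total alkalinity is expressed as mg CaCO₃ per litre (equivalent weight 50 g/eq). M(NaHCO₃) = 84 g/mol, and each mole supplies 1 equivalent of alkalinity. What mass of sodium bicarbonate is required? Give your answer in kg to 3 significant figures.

Volume: 418 m³ = 418,000 L.
Alkalinity to add: (123 − 46) = 77 mg/L as CaCO₃ × 418,000 L = 32,190 g as CaCO₃.
Equivalents: 32,190 g ÷ 50 g/eq = 643.7 eq.
NaHCO₃ supplies 1 eq per mole → 643.7 mol.
Mass: 643.7 mol × 84 g/mol = 54,070 g.

54.1 kg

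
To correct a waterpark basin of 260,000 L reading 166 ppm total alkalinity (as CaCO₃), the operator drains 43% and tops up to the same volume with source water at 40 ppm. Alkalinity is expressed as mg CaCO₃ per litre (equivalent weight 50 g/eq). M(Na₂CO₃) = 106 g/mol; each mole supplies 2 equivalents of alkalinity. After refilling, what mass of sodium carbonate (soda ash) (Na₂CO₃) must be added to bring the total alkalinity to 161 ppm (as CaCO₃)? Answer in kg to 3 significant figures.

After draining 43% and refilling: 166 × 0.57 + 40 × 0.43 = 111.82 ppm.
Deficit to target: 161 − 111.82 = 49.18 mg/L.
As CaCO₃: 49.18 mg/L × 260,000 L = 12,790 g; ÷ 50 g/eq ÷ 2 = 127.9 mol Na₂CO₃.
Mass: 127.9 × 106 = 13,550 g.

13.6 kg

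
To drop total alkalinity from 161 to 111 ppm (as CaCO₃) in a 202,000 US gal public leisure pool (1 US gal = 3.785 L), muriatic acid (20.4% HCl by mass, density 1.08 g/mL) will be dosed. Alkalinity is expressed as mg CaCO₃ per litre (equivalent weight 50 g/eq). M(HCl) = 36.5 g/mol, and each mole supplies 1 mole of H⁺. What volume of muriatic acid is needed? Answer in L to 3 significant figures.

Volume: 202,000 US gal × 3.785 L/gal = 764,570 L.
Alkalinity to neutralize: (161 − 111) = 50 mg/L as CaCO₃ × 764,570 L = 38,230 g as CaCO₃.
Equivalents of H⁺ required: 38,230 ÷ 50 g/eq = 764.6 eq = 764.6 mol HCl.
Mass of HCl: 764.6 × 36.5 = 27,910 g.
Mass of 20.4% solution: 27,910 / 0.204 = 136,800 g.
Volume: 136,800 g ÷ 1.08 g/mL = 126,700 mL.

127 L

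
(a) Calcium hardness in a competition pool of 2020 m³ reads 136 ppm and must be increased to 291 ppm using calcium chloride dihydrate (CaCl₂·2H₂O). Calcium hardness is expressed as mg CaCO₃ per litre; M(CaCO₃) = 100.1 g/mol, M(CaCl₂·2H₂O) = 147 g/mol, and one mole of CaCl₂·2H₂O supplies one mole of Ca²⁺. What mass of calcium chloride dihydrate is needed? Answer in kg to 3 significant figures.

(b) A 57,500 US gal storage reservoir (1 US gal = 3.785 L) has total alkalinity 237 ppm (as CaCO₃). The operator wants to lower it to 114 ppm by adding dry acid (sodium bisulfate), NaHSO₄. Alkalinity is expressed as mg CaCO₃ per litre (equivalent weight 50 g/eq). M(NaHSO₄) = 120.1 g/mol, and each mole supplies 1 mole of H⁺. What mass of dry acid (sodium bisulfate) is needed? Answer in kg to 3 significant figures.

(a) 460 kg; (b) 64.3 kg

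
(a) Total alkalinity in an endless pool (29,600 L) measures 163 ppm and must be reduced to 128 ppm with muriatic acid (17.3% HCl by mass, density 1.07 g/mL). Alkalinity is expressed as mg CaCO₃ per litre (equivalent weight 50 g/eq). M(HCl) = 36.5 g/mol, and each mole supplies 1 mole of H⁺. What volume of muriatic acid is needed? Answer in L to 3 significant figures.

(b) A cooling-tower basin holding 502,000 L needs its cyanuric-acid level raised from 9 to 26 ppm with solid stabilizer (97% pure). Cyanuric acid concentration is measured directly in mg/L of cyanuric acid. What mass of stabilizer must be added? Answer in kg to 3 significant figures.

(a) Alkalinity to neutralize: (163 − 128) = 35 mg/L as CaCO₃ × 29,600 L = 1036 g as CaCO₃.
(a) Equivalents of H⁺ required: 1036 ÷ 50 g/eq = 20.72 eq = 20.72 mol HCl.
(a) Mass of HCl: 20.72 × 36.5 = 756.3 g.
(a) Mass of 17.3% solution: 756.3 / 0.173 = 4372 g.
(a) Volume: 4372 g ÷ 1.07 g/mL = 4086 mL.

(b) CYA to add: (26 − 9) = 17 mg/L × 502,000 L = 8534 g cyanuric acid.
(b) At 97% purity: 8534 / 0.97 = 8798 g product.

(a) 4.09 L; (b) 8.80 kg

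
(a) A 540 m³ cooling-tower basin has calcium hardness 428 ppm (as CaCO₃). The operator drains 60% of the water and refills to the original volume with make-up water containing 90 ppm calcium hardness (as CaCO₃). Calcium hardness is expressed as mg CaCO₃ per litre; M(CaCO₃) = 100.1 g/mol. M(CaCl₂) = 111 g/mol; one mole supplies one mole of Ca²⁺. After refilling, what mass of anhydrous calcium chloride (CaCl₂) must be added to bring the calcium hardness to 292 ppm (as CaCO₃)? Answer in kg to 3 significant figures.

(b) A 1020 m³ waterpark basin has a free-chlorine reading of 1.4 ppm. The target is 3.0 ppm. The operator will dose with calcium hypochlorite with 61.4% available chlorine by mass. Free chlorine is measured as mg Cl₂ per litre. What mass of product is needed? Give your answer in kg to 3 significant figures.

(a) Volume: 540 m³ = 540,000 L.
(a) After draining 60% and refilling: 428 × 0.40 + 90 × 0.60 = 225.2 ppm.
(a) Deficit to target: 292 − 225.2 = 66.8 mg/L.
(a) As CaCO₃: 66.8 mg/L × 540,000 L = 36,070 g; ÷ 100.1 = 360.4 mol Ca²⁺.
(a) Mass: 360.4 × 111 = 40,000 g.

(b) Volume: 1020 m³ = 1,020,000 L.
(b) Chlorine deficit: 3.0 − 1.4 = 1.6 ppm = 1.6 mg/L as Cl₂.
(b) Cl₂ equivalent needed: 1.6 mg/L × 1,020,000 L = 1,632,000 mg = 1632 g.
(b) Product at 61.4% available chlorine: 1632 / 0.614 = 2658 g.

(a) 40.0 kg; (b) 2.66 kg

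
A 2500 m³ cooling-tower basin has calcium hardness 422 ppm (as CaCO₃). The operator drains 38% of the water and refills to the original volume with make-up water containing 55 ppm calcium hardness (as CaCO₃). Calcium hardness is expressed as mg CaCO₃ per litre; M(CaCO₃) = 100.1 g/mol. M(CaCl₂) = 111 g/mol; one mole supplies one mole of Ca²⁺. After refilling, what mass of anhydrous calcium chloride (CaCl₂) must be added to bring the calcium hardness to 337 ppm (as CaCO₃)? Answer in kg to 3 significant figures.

151 kg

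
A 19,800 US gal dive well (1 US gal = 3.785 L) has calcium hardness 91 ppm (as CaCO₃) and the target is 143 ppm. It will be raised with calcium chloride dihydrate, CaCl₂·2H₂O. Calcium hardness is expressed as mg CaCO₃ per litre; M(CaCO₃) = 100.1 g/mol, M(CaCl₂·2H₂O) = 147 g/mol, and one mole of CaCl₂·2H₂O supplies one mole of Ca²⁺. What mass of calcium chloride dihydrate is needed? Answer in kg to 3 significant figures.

Volume: 19,800 US gal × 3.785 L/gal = 74,943 L.
Hardness to add: (143 − 91) = 52 mg/L as CaCO₃ × 74,943 L = 3897 g as CaCO₃.
Moles of Ca²⁺ (1 mol Ca²⁺ ≡ 1 mol CaCO₃): 3897 / 100.1 g/mol = 38.93 mol.
Mass of CaCl₂·2H₂O: 38.93 × 147 = 5723 g.

5.72 kg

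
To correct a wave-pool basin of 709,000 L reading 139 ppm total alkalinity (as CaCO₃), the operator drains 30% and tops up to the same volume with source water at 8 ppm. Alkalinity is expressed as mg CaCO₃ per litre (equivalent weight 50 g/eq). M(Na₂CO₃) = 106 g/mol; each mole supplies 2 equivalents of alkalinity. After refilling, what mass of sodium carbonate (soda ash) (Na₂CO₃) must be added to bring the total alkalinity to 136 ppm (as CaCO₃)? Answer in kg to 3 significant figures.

27.3 kg

After draining 30% and refilling: 139 × 0.70 + 8 × 0.30 = 99.7 ppm.
Deficit to target: 136 − 99.7 = 36.3 mg/L.
As CaCO₃: 36.3 mg/L × 709,000 L = 25,740 g; ÷ 50 g/eq ÷ 2 = 257.4 mol Na₂CO₃.
Mass: 257.4 × 106 = 27,280 g.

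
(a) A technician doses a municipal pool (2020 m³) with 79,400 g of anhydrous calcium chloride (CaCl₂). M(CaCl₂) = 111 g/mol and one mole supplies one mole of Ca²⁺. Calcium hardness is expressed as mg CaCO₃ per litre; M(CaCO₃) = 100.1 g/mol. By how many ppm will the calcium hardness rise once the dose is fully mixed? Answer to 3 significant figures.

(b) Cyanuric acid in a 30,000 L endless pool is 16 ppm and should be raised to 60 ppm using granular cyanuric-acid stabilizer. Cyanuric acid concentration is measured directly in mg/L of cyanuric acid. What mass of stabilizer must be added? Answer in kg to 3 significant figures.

(a) 35.4 ppm; (b) 1.32 kg

(a) Volume: 2020 m³ = 2,020,000 L.
(a) Moles of Ca²⁺: 79,400 g ÷ 111 g/mol = 715.3 mol.
(a) As CaCO₃: 715.3 mol × 100.1 g/mol = 71,600 g.
(a) Rise: 71,600 g / 2,020,000 L × 1000 = 35.45 mg/L.

(b) CYA to add: (60 − 16) = 44 mg/L × 30,000 L = 1320 g cyanuric acid.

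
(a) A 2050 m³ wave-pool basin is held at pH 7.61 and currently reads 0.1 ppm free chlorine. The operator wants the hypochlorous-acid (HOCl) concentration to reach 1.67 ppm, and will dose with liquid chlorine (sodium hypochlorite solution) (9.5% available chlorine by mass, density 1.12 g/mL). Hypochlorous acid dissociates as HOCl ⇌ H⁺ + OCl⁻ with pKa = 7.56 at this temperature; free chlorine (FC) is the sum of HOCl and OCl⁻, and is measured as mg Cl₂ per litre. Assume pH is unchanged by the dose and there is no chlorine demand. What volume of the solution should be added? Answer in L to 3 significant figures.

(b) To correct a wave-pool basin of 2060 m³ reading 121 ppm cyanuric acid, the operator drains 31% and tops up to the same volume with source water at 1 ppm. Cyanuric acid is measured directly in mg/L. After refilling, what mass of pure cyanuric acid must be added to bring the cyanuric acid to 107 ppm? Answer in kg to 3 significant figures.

(a) 66.4 L; (b) 47.8 kg

(a) Volume: 2050 m³ = 2,050,000 L.
(a) [OCl⁻]/[HOCl] = 10^(pH − pKa) = 10^(7.61 − 7.56) = 1.122; fraction as HOCl = 1/(1 + 1.122) = 0.4712.
(a) Free chlorine required for 1.67 ppm HOCl: 1.67 / 0.4712 = 3.544 ppm.
(a) FC to add: 3.544 − 0.1 = 3.444 mg/L as Cl₂.
(a) Cl₂ equivalent: 3.444 mg/L × 2,050,000 L = 7060 g.
(a) Product at 9.5% available Cl: 7060 / 0.095 = 74,310 g.
(a) Volume: 74,310 g ÷ 1.12 g/mL = 66,350 mL.

(b) Volume: 2060 m³ = 2,060,000 L.
(b) After draining 31% and refilling: 121 × 0.69 + 1 × 0.31 = 83.8 ppm.
(b) Deficit to target: 107 − 83.8 = 23.2 mg/L.
(b) Mass: 23.2 mg/L × 2,060,000 L = 47,790 g cyanuric acid.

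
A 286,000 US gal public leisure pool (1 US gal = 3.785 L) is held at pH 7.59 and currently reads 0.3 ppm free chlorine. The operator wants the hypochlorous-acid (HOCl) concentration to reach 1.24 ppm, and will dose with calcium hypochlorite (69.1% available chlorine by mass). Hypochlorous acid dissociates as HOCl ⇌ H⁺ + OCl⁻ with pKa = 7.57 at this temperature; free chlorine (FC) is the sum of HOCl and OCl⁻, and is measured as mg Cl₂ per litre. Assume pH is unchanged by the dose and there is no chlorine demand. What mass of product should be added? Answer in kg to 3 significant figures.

Volume: 286,000 US gal × 3.785 L/gal = 1,082,510 L.
[OCl⁻]/[HOCl] = 10^(pH − pKa) = 10^(7.59 − 7.57) = 1.047; fraction as HOCl = 1/(1 + 1.047) = 0.4885.
Free chlorine required for 1.24 ppm HOCl: 1.24 / 0.4885 = 2.538 ppm.
FC to add: 2.538 − 0.3 = 2.238 mg/L as Cl₂.
Cl₂ equivalent: 2.238 mg/L × 1,082,510 L = 2423 g.
Product at 69.1% available Cl: 2423 / 0.691 = 3507 g.

3.51 kg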